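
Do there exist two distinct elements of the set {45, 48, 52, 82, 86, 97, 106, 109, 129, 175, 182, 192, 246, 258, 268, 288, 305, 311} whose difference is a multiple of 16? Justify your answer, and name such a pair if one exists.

Yes: 45 and 109.

45 mod 16 = 13 and 109 mod 16 = 13, so 109 − 45 = 64 = 4·16.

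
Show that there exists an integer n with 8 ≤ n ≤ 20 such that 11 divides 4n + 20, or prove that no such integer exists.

At n = 17 we get 4·17 + 20 = 88, and 88 = 11·8.

n = 17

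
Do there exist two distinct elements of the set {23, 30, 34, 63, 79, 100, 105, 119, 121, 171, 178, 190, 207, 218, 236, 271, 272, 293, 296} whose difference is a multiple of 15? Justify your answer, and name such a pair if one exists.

Yes: 23 and 218.

Reduce each element mod 15: 23↦8, 30↦0, 34↦4, 63↦3, 79↦4, 100↦10, 105↦0, 119↦14, 121↦1, 171↦6, 178↦13, 190↦10, 207↦12, 218↦8, 236↦11, 271↦1, 272↦2, 293↦8, 296↦11. The residue 8 repeats (at 23 and 218), and 218 − 23 = 195 = 13·15.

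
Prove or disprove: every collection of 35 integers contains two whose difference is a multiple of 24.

Yes, this is always true.

There are exactly 24 possible remainders on division by 24.
Since 35 > 24, two of the 35 integers must share a residue class by the pigeonhole principle; call them a and b.
Their difference a − b is then a multiple of 24.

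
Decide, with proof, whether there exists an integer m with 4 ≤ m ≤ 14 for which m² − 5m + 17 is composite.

At m = 14: 14² − 5·14 + 17 = 143 = 11·13, which is composite.

m = 14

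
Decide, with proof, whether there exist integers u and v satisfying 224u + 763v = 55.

No, no such integers exist.

Any value of 224u + 763v is a multiple of gcd(224, 763) = 7.
But 55 is not a multiple of 7 (it leaves remainder 6).
Therefore 224u + 763v = 55 has no solution in integers.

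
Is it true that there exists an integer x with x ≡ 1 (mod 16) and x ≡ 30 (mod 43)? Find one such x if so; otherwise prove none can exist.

x = 417

The moduli 16 and 43 are coprime, so by the Chinese Remainder Theorem a unique solution modulo 688 exists.
Write x = 1 + 16t and require 1 + 16t ≡ 30 (mod 43), i.e. 16t ≡ 29 (mod 43).
Note 16·35 = 560 ≡ 1 (mod 43) (as 560 − 1 = 13·43), so 16⁻¹ ≡ 35.
Multiplying by 35: t ≡ 35·29 = 1015 ≡ 26 (mod 43).
Taking t = 26 gives x = 1 + 16·26 = 417.
Indeed 417 ≡ 1 (mod 16) and 417 ≡ 30 (mod 43).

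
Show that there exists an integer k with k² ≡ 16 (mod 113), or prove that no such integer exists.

Take k = 4. Then 4² = 16, and since 0 ≤ 16 < 113 this is already reduced: 4² ≡ 16 (mod 113).

k = 4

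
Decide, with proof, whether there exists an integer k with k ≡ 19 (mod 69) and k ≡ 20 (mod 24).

gcd(69, 24) = 3. If k ≡ 19 (mod 69) and k ≡ 20 (mod 24), then k ≡ 19 (mod 3) and k ≡ 20 (mod 3).
These are incompatible: 19 − 20 = -1 is not divisible by 3.
Hence the system has no solution.

No, no such integer exists.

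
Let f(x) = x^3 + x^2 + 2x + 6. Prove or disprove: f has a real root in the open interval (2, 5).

No such root exists.

Evaluate at the endpoints: f(2) = 22, f(5) = 166 — same sign (positive).
The derivative f'(x) = 3x^2 + 2x + 2 is a quadratic with discriminant 2² − 4·3·2 = -20 < 0; it never vanishes, so it is always positive (sign of the leading coefficient).
Hence f is strictly increasing on ℝ, and in particular on [2, 5]. A strictly monotone function with same-sign endpoint values stays positive on the whole interval, so f has no zero in (2, 5).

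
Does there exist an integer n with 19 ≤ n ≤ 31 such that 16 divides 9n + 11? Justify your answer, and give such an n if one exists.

Try n = 29: 9·29 + 11 = 272 = 17·16, which is divisible by 16.

n = 29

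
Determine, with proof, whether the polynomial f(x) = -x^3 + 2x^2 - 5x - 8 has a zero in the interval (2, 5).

f(2) = -18 and f(5) = -108, both negative.
f'(x) = -3x^2 + 4x - 5 has discriminant 4² − 4·(-3)·(-5) = -44 < 0, so f' has no real roots and is negative for every real x.
So f is strictly decreasing; between 2 and 5 its values lie between f(2) = -18 and f(5) = -108, all negative. Therefore f has no root in (2, 5).

f has no root in that interval.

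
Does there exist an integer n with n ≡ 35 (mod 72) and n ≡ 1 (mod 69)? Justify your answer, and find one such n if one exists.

Reduce both congruences modulo 3, which divides 72 and 69: they say n ≡ 35 (mod 3) and n ≡ 1 (mod 3).
These are incompatible: 35 − 1 = 34 is not divisible by 3.
Therefore no such n exists.

No such integer exists.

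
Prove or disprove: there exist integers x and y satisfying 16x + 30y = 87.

Any value of 16x + 30y is a multiple of gcd(16, 30) = 2.
But 87 is not a multiple of 2 (it leaves remainder 1).
So the equation is unsolvable over ℤ.

There are no such integers.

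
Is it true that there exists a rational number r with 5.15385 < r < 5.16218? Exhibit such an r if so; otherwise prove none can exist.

Multiplying by 19: 19·5.15385 = 97.92315 and 19·5.16218 = 98.08142, so the integer 98 lies strictly between them.
So r = 98/19 works: it is a ratio of integers, and dividing 19·5.15385 < 98 < 19·5.16218 through by 19 gives 5.15385 < 98/19 < 5.16218.

r = 98/19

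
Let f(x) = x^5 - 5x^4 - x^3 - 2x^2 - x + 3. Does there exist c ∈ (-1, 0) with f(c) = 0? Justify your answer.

Such a root exists.

f(-1) = -3 and f(0) = 3, which have opposite signs.
Since f is a polynomial it is continuous on [-1, 0].
So by the Intermediate Value Theorem there is a c strictly between -1 and 0 with f(c) = 0.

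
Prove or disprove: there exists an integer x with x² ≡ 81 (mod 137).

x = 128

x = 128 works: 128² = 16384, and 16384 − 81 = 16303 = 119·137.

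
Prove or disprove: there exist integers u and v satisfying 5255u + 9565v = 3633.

No, no such integers exist.

Any value of 5255u + 9565v is a multiple of gcd(5255, 9565) = 5.
But 3633 is not a multiple of 5 (it leaves remainder 3).
Therefore 5255u + 9565v = 3633 has no solution in integers.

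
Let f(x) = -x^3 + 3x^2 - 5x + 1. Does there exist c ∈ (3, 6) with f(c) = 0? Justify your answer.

No such root exists.

f(3) = -14 and f(6) = -137, both negative.
f'(x) = -3x^2 + 6x - 5 has discriminant 6² − 4·(-3)·(-5) = -24 < 0, so f' has no real roots and is negative for every real x.
So f is strictly decreasing; between 3 and 6 its values lie between f(3) = -14 and f(6) = -137, all negative. Therefore f has no root in (3, 6).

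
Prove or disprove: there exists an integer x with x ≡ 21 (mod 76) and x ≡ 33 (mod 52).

Here gcd(76, 52) = 4, and both 21 and 33 leave remainder 1 mod 4, so the system is consistent.
Step through x = 21, 21 + 76, 21 + 2·76, …: the values 21, 97, 173, 249, 325, 401, 477, 553 reduce mod 52 to 21, 45, 17, 41, 13, 37, 9, 33. The value 553 hits 33.
Indeed 553 ≡ 21 (mod 76) and 553 ≡ 33 (mod 52).

x = 553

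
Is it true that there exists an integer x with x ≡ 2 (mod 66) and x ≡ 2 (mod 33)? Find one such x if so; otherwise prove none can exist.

gcd(66, 33) = 33. A simultaneous solution exists iff 2 ≡ 2 (mod 33); here 2 mod 33 = 2 = 2 mod 33, so it does.
In fact x = 2 itself already satisfies 2 mod 33 = 2.
Indeed 2 ≡ 2 (mod 66) and 2 ≡ 2 (mod 33).

x = 2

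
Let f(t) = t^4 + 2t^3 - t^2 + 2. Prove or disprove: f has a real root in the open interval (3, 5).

f(3) = 128 and f(5) = 852, both positive, so a sign-change argument is unavailable; we show f keeps this sign on the whole interval.
Shift to the endpoint 3: with t = 3 + u (0 < u < 2), one computes f(3 + u) = u^4 + 14u^3 + 71u^2 + 156u + 128.
All 5 nonzero coefficients of this polynomial in u are positive; hence for u > 0 the value is a sum of positive terms (the constant 128 among them).
Therefore f(t) > 0 throughout (3, 5), and f has no zero there.

No.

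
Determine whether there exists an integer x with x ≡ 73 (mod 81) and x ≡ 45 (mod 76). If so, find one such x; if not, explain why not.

Since 81 and 76 share no common factor, CRT says the pair of congruences has a solution (unique mod 6156).
Write x = 73 + 81t and require 73 + 81t ≡ 45 (mod 76), i.e. 81t ≡ 48 (mod 76).
81 ≡ 5 (mod 76), so this reads 5t ≡ 48 (mod 76). Invert 5 mod 76 by the Euclidean algorithm: 76 = 15·5 + 1, 5 = 5·1 + 0; back-substituting, 1 = 76 − 15·5. Hence 5·(-15) ≡ 1, so 5⁻¹ ≡ -15 ≡ 61 (mod 76).
Multiplying by 61: t ≡ 61·48 = 2928 ≡ 40 (mod 76).
With t = 40: x = 73 + 81·40 = 3313.
Indeed 3313 ≡ 73 (mod 81) and 3313 ≡ 45 (mod 76).

x = 3313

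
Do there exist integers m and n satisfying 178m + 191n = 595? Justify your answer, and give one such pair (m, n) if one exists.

m = 13, n = -9

Since gcd(178, 191) = 1, every integer is an integer combination of 178 and 191.
Dividing repeatedly: 191 = 1·178 + 13, 178 = 13·13 + 9, 13 = 1·9 + 4, 9 = 2·4 + 1, 4 = 4·1 + 0.
Unwinding: 1 = 9 − 2·4 = 9 − 2·(13 − 1·9) = −2·13 + 3·9 = −2·13 + 3·(178 − 13·13) = 3·178 − 41·13 = 3·178 − 41·(191 − 1·178) = −41·191 + 44·178, i.e. 178·44 + 191·(-41) = 1.
Scaling by 595 gives the particular solution (m, n) = (26180, -24395).
Shifting by a multiple of (191, −178) keeps it a solution: m = 26180 − 137·191 = 13, n = -24395 + 137·178 = -9.
Check: 178·13 + 191·(-9) = 2314 − 1719 = 595. ✓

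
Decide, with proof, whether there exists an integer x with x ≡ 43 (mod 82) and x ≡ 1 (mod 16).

gcd(82, 16) = 2. A simultaneous solution exists iff 43 ≡ 1 (mod 2); here 43 mod 2 = 1 = 1 mod 2, so it does.
List candidates x ≡ 43 (mod 82): 43, 125, 207, 289. Modulo 16 these are 11, 13, 15, 1; 289 gives 1 as required.
Check: 289 mod 82 = 43, 289 mod 16 = 1. ✓

x = 289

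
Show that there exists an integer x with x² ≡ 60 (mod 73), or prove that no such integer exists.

Apply Euler's criterion with the prime 73: 60 is a quadratic residue iff 60^36 ≡ 1 (mod 73), and a non-residue iff it is ≡ −1.
Repeated squaring mod 73: 60^2 = 3600 ≡ 23; 60^4 ≡ 23² = 529 ≡ 18; 60^8 ≡ 18² = 324 ≡ 32; 60^16 ≡ 32² = 1024 ≡ 2; 60^32 ≡ 2² = 4 ≡ 4.
Since 36 = 32 + 4, 60^36 ≡ 4 · 18; multiplying out mod 73: 4·18 = 72 ≡ 72. Thus 60^36 ≡ 72 ≡ −1 (mod 73).
The value −1 means 60 is a non-residue modulo 73, so x² ≡ 60 (mod 73) is impossible.

No, no such integer exists.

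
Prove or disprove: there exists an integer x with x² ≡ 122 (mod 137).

x = 81

Take x = 81. Then 81² = 6561 = 47·137 + 122, so 81² ≡ 122 (mod 137).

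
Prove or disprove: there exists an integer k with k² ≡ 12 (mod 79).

79 is prime, so by Euler's criterion 12 is a square mod 79 iff 12^((79−1)/2) = 12^39 ≡ 1 (mod 79).
Repeated squaring mod 79: 12^2 = 144 ≡ 65; 12^4 ≡ 65² = 4225 ≡ 38; 12^8 ≡ 38² = 1444 ≡ 22; 12^16 ≡ 22² = 484 ≡ 10; 12^32 ≡ 10² = 100 ≡ 21.
Since 39 = 32 + 4 + 2 + 1, 12^39 ≡ 21 · 38 · 65 · 12; multiplying out mod 79: 21·38 = 798 ≡ 8, then 8·65 = 520 ≡ 46, then 46·12 = 552 ≡ 78. Thus 12^39 ≡ 78 ≡ −1 (mod 79).
The value −1 means 12 is a non-residue modulo 79, so k² ≡ 12 (mod 79) is impossible.

No such integer exists.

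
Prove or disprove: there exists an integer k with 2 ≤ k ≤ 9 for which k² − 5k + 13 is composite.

k = 7

At k = 7: 7² − 5·7 + 13 = 27 = 3·9, which is composite.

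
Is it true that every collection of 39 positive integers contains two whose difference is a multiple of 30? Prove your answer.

Each integer lies in one of the 30 residue classes modulo 30.
With 39 integers and only 30 classes, the pigeonhole principle forces two of them, say a and b, into the same class.
Then a ≡ b (mod 30), i.e. 30 ∣ (a − b).

Yes, this is always true.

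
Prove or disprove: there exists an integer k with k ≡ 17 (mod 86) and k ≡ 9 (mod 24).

gcd(86, 24) = 2. A simultaneous solution exists iff 17 ≡ 9 (mod 2); here 17 mod 2 = 1 = 9 mod 2, so it does.
Write k = 17 + 86t. Then 86t ≡ 9 − 17 ≡ 16 (mod 24); dividing through by 2 gives 43t ≡ 8 (mod 12).
43 ≡ 7 (mod 12), so this reads 7t ≡ 8 (mod 12). Since 7·7 = 49 = 4·12 + 1, the inverse of 7 mod 12 is 7.
Multiplying by 7: t ≡ 7·8 = 56 ≡ 8 (mod 12).
Then k = 17 + 86·8 = 705.
Check: 705 mod 86 = 17, 705 mod 24 = 9. ✓

k = 705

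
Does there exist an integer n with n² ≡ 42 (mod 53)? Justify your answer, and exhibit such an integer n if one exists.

n = 25

n = 25 works: 25² = 625, and 625 − 42 = 583 = 11·53.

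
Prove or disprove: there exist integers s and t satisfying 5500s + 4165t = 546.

There are no such integers.

Both 5500 and 4165 are divisible by gcd(5500, 4165) = 5, hence so is any combination 5500s + 4165t.
However 546 leaves remainder 1 on division by 5.
Hence no integers s, t satisfy the equation.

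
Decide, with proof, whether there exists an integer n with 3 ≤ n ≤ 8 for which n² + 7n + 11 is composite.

n = 4

At n = 4: 4² + 7·4 + 11 = 55 = 5·11, which is composite.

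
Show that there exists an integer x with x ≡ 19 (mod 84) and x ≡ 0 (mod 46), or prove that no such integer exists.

No, no such integer exists.

gcd(84, 46) = 2. If x ≡ 19 (mod 84) and x ≡ 0 (mod 46), then x ≡ 19 (mod 2) and x ≡ 0 (mod 2).
However 19 ≡ 1 and 0 ≡ 0 (mod 2), and 1 ≠ 0.
Therefore no such x exists.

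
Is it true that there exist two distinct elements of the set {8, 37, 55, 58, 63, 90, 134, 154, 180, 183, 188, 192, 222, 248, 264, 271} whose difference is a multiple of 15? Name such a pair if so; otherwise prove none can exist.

Both 8 and 188 leave remainder 8 on division by 15; their difference 180 = 12·15 is a multiple of 15.

Yes: 8 and 188.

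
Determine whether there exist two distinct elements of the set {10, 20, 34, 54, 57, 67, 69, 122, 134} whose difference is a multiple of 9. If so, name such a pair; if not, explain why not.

There is no such pair.

Two integers differ by a multiple of 9 exactly when they have the same residue mod 9. The residues are 10↦1, 20↦2, 34↦7, 54↦0, 57↦3, 67↦4, 69↦6, 122↦5, 134↦8.
All 9 residues are distinct, so no two elements differ by a multiple of 9.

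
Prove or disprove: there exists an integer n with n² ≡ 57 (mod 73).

n = 38 works: 38² = 1444, and 1444 − 57 = 1387 = 19·73.

n = 38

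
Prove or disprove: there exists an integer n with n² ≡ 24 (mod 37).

Apply Euler's criterion with the prime 37: 24 is a quadratic residue iff 24^18 ≡ 1 (mod 37), and a non-residue iff it is ≡ −1.
Squaring successively (mod 37): 24^2 = 576 ≡ 21; 24^4 ≡ 21² = 441 ≡ 34; 24^8 ≡ 34² = 1156 ≡ 9; 24^16 ≡ 9² = 81 ≡ 7.
Since 18 = 16 + 2, 24^18 ≡ 7 · 21; multiplying out mod 37: 7·21 = 147 ≡ 36. Thus 24^18 ≡ 36 ≡ −1 (mod 37).
By Euler's criterion 24 is a quadratic non-residue mod 37: no n satisfies n² ≡ 24 (mod 37).

No, no such integer exists.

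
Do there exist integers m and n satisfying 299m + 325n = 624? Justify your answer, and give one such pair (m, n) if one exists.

Since gcd(299, 325) = 13 and 624 = 13·48, Bézout's identity guarantees a solution.
Dividing through by 13 reduces the equation to 23m + 25n = 48.
Dividing repeatedly: 25 = 1·23 + 2, 23 = 11·2 + 1, 2 = 2·1 + 0.
Back-substituting, 1 = 23 − 11·2 = 23 − 11·(25 − 1·23) = −11·25 + 12·23; that is, 23·12 + 25·(-11) = 1.
Times 48: 23·576 + 25·(-528) = 48, so (576, -528) solves it.
Subtracting 23·25 from m and adding 23·23 to n gives the tidier solution (1, 1).
Indeed 299·1 + 325·1 = 299 + 325 = 624.

m = 1, n = 1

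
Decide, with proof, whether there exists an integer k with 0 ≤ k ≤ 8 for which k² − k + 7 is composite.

k = 8

At k = 8: 8² − 8 + 7 = 63 = 3·21, which is composite.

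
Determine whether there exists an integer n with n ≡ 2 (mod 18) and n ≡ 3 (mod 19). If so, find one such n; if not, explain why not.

Since 18 and 19 share no common factor, CRT says the pair of congruences has a solution (unique mod 342).
Write n = 2 + 18t and require 2 + 18t ≡ 3 (mod 19), i.e. 18t ≡ 1 (mod 19).
Invert 18 mod 19 by the Euclidean algorithm: 19 = 1·18 + 1, 18 = 18·1 + 0; back-substituting, 1 = 19 − 1·18. Hence 18·(-1) ≡ 1, so 18⁻¹ ≡ -1 ≡ 18 (mod 19).
Multiplying by 18: t ≡ 18·1 = 18 (mod 19).
Taking t = 18 gives n = 2 + 18·18 = 326.
Indeed 326 ≡ 2 (mod 18) and 326 ≡ 3 (mod 19).

n = 326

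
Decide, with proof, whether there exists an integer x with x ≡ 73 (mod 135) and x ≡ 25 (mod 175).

There is no such integer.

Reduce both congruences modulo 5, which divides 135 and 175: they say x ≡ 73 (mod 5) and x ≡ 25 (mod 5).
But 73 mod 5 = 3 while 25 mod 5 = 0, a contradiction.
Therefore no such x exists.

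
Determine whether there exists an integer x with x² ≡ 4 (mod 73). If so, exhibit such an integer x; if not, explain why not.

x = 71

Take x = 71. Then 71² = 5041 = 69·73 + 4, so 71² ≡ 4 (mod 73).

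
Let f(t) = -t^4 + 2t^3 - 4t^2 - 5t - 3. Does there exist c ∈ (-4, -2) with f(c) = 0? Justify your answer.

f(-4) = -431 and f(-2) = -41, both negative, so a sign-change argument is unavailable; we show f keeps this sign on the whole interval.
Shift to the endpoint -2: with t = -2 − u (0 < u < 2), one computes f(-2 − u) = -u^4 - 10u^3 - 40u^2 - 67u - 41.
The nonzero coefficients here are all negative, so for u > 0 every term is negative (or zero), and the constant term -41 is strictly negative.
So f is strictly negative on (-4, -2); no root exists in the interval.

No such root exists.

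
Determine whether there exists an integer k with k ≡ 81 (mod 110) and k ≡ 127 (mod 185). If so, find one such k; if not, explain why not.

Reduce both congruences modulo 5, which divides 110 and 185: they say k ≡ 81 (mod 5) and k ≡ 127 (mod 5).
These are incompatible: 81 − 127 = -46 is not divisible by 5.
Hence the system has no solution.

No such integer exists.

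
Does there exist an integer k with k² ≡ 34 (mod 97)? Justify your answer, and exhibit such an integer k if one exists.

Apply Euler's criterion with the prime 97: 34 is a quadratic residue iff 34^48 ≡ 1 (mod 97), and a non-residue iff it is ≡ −1.
Squaring successively (mod 97): 34^2 = 1156 ≡ 89; 34^4 ≡ 89² = 7921 ≡ 64; 34^8 ≡ 64² = 4096 ≡ 22; 34^16 ≡ 22² = 484 ≡ 96; 34^32 ≡ 96² = 9216 ≡ 1.
Since 48 = 32 + 16, 34^48 ≡ 1 · 96; multiplying out mod 97: 1·96 = 96 ≡ 96. Thus 34^48 ≡ 96 ≡ −1 (mod 97).
By Euler's criterion 34 is a quadratic non-residue mod 97: no k satisfies k² ≡ 34 (mod 97).

There is no such integer.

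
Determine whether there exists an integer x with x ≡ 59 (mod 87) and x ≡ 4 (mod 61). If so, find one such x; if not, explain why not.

gcd(87, 61) = 1, so the Chinese Remainder Theorem guarantees exactly one residue class mod 5307 satisfying both.
Any solution of the first congruence is x = 59 + 87t; substituting into the second, 87t ≡ 4 − 59 ≡ 6 (mod 61).
87 ≡ 26 (mod 61), so this reads 26t ≡ 6 (mod 61). Since 26·54 = 1404 = 23·61 + 1, the inverse of 26 mod 61 is 54.
Therefore t ≡ 54·6 = 324 ≡ 19 (mod 61).
Taking t = 19 gives x = 59 + 87·19 = 1712.
Verify: 1712 = 19·87 + 59 and 1712 = 28·61 + 4. ✓

x = 1712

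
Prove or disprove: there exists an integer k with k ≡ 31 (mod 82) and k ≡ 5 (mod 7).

k = 523

gcd(82, 7) = 1, so the Chinese Remainder Theorem guarantees exactly one residue class mod 574 satisfying both.
Any solution of the first congruence is k = 31 + 82t; substituting into the second, 82t ≡ 5 − 31 ≡ 2 (mod 7).
82 ≡ 5 (mod 7), so this reads 5t ≡ 2 (mod 7). To invert 5 modulo 7: 7 = 1·5 + 2, 5 = 2·2 + 1, 2 = 2·1 + 0, and unwinding, 1 = 5 − 2·2 = 5 − 2·(7 − 1·5) = −2·7 + 3·5. Thus 5⁻¹ ≡ 3 (mod 7).
Multiplying by 3: t ≡ 3·2 = 6 (mod 7).
With t = 6: k = 31 + 82·6 = 523.
Verify: 523 = 6·82 + 31 and 523 = 74·7 + 5. ✓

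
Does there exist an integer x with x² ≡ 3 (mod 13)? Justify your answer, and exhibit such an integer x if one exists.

x = 9

Take x = 9. Then 9² = 81 = 6·13 + 3, so 9² ≡ 3 (mod 13).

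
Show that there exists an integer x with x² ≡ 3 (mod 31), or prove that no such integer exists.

31 is prime, so by Euler's criterion 3 is a square mod 31 iff 3^((31−1)/2) = 3^15 ≡ 1 (mod 31).
Squaring successively (mod 31): 3^2 = 9 ≡ 9; 3^4 ≡ 9² = 81 ≡ 19; 3^8 ≡ 19² = 361 ≡ 20.
Since 15 = 8 + 4 + 2 + 1, 3^15 ≡ 20 · 19 · 9 · 3; multiplying out mod 31: 20·19 = 380 ≡ 8, then 8·9 = 72 ≡ 10, then 10·3 = 30 ≡ 30. Thus 3^15 ≡ 30 ≡ −1 (mod 31).
The value −1 means 3 is a non-residue modulo 31, so x² ≡ 3 (mod 31) is impossible.

There is no such integer.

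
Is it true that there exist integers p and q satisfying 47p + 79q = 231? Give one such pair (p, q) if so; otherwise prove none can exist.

p = 15, q = -6

Since gcd(47, 79) = 1, every integer is an integer combination of 47 and 79.
Run the Euclidean algorithm on 79 and 47: 79 = 1·47 + 32, 47 = 1·32 + 15, 32 = 2·15 + 2, 15 = 7·2 + 1, 2 = 2·1 + 0.
Unwinding: 1 = 15 − 7·2 = 15 − 7·(32 − 2·15) = −7·32 + 15·15 = −7·32 + 15·(47 − 1·32) = 15·47 − 22·32 = 15·47 − 22·(79 − 1·47) = −22·79 + 37·47, i.e. 47·37 + 79·(-22) = 1.
Times 231: 47·8547 + 79·(-5082) = 231, so (8547, -5082) solves it.
The general solution is p = 8547 + 79k, q = -5082 − 47k; taking k = -108 gives the smaller pair p = 15, q = -6.
Indeed 47·15 + 79·(-6) = 705 − 474 = 231.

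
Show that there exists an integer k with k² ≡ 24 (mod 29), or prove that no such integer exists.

Take k = 16. Then 16² = 256 = 8·29 + 24, so 16² ≡ 24 (mod 29).

k = 16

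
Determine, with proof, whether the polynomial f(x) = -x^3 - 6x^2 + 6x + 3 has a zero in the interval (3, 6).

f(3) = -60 and f(6) = -393, both negative, so a sign-change argument is unavailable; we show f keeps this sign on the whole interval.
Substitute x = 3 + u, where 0 < u < 3 on the interval. Expanding, f(3 + u) = -u^3 - 15u^2 - 57u - 60.
The nonzero coefficients here are all negative, so for u > 0 every term is negative (or zero), and the constant term -60 is strictly negative.
Therefore f(x) < 0 throughout (3, 6), and f has no zero there.

No such root exists.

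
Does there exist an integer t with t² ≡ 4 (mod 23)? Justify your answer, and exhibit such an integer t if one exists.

Take t = 2. Then 2² = 4, and since 0 ≤ 4 < 23 this is already reduced: 2² ≡ 4 (mod 23).

t = 2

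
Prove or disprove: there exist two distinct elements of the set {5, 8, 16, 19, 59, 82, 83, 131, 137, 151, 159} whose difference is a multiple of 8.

Reduce each element mod 8: 5↦5, 8↦0, 16↦0, 19↦3, 59↦3, 82↦2, 83↦3, 131↦3, 137↦1, 151↦7, 159↦7. The residue 0 repeats (at 8 and 16), and 16 − 8 = 8 = 1·8.

The pair (8, 16) works.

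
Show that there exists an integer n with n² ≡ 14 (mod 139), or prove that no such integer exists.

No such integer exists.

139 is prime, so by Euler's criterion 14 is a square mod 139 iff 14^((139−1)/2) = 14^69 ≡ 1 (mod 139).
Squaring successively (mod 139): 14^2 = 196 ≡ 57; 14^4 ≡ 57² = 3249 ≡ 52; 14^8 ≡ 52² = 2704 ≡ 63; 14^16 ≡ 63² = 3969 ≡ 77; 14^32 ≡ 77² = 5929 ≡ 91; 14^64 ≡ 91² = 8281 ≡ 80.
Since 69 = 64 + 4 + 1, 14^69 ≡ 80 · 52 · 14; multiplying out mod 139: 80·52 = 4160 ≡ 129, then 129·14 = 1806 ≡ 138. Thus 14^69 ≡ 138 ≡ −1 (mod 139).
By Euler's criterion 14 is a quadratic non-residue mod 139: no n satisfies n² ≡ 14 (mod 139).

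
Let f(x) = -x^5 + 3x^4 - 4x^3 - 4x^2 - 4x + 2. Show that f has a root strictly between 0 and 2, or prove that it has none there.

Such a root exists.

f(0) = 2 and f(2) = -38, which have opposite signs.
f is continuous everywhere (it is a polynomial), in particular on [0, 2].
By the Intermediate Value Theorem, f takes the value 0 somewhere in the open interval.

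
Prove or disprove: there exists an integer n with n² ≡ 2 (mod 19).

Computing n² mod 19 for n = 0, 1, …, 9 (enough, by the symmetry n ↦ 19 − n) gives 0, 1, 4, 9, 16, 6, 17, 11, 7, 5.
The set of squares mod 19 is therefore {0, 1, 4, 5, 6, 7, 9, 11, 16, 17}, which does not contain 2.
Therefore n² ≡ 2 (mod 19) has no solution.

There is no such integer.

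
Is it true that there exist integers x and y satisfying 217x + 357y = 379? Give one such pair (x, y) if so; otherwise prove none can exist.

No such integers exist.

gcd(217, 357) = 7, so every integer of the form 217x + 357y is a multiple of 7.
But 379 is not a multiple of 7 (it leaves remainder 1).
Therefore 217x + 357y = 379 has no solution in integers.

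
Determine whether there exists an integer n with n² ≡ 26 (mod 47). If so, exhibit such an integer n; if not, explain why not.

Apply Euler's criterion with the prime 47: 26 is a quadratic residue iff 26^23 ≡ 1 (mod 47), and a non-residue iff it is ≡ −1.
Squaring successively (mod 47): 26^2 = 676 ≡ 18; 26^4 ≡ 18² = 324 ≡ 42; 26^8 ≡ 42² = 1764 ≡ 25; 26^16 ≡ 25² = 625 ≡ 14.
Since 23 = 16 + 4 + 2 + 1, 26^23 ≡ 14 · 42 · 18 · 26; multiplying out mod 47: 14·42 = 588 ≡ 24, then 24·18 = 432 ≡ 9, then 9·26 = 234 ≡ 46. Thus 26^23 ≡ 46 ≡ −1 (mod 47).
By Euler's criterion 26 is a quadratic non-residue mod 47: no n satisfies n² ≡ 26 (mod 47).

No, no such integer exists.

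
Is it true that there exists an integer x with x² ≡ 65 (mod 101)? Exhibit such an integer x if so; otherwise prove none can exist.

x = 60

x = 60 works: 60² = 3600, and 3600 − 65 = 3535 = 35·101.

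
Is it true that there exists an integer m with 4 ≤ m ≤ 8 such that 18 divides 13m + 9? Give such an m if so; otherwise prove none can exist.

The values of 13m + 9 for m = 4, 5, …, 8 are 61, 74, 87, 100, 113; reduced mod 18 these are 7, 2, 15, 10, 5.
Since 0 is absent from this list, 18 ∤ 13m + 9 for every m with 4 ≤ m ≤ 8.

There is no such integer m in that range.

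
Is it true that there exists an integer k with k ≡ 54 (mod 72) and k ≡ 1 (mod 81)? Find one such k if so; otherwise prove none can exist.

No such integer exists.

Reduce both congruences modulo 9, which divides 72 and 81: they say k ≡ 54 (mod 9) and k ≡ 1 (mod 9).
However 54 ≡ 0 and 1 ≡ 1 (mod 9), and 0 ≠ 1.
So no integer satisfies both congruences.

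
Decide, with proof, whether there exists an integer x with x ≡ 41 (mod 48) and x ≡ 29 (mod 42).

x = 281

Here gcd(48, 42) = 6, and both 41 and 29 leave remainder 5 mod 6, so the system is consistent.
Step through x = 41, 41 + 48, 41 + 2·48, …: the values 41, 89, 137, 185, 233, 281 reduce mod 42 to 41, 5, 11, 17, 23, 29. The value 281 hits 29.
Indeed 281 ≡ 41 (mod 48) and 281 ≡ 29 (mod 42).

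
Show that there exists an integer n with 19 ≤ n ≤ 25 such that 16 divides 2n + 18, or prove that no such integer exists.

Try n = 23: 2·23 + 18 = 64 = 4·16, which is divisible by 16.

n = 23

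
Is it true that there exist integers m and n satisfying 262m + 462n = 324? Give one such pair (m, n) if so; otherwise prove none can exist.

gcd(262, 462) = 2, and 2 divides 324, so integer solutions exist.
Dividing through by 2 reduces the equation to 131m + 231n = 162.
Run the Euclidean algorithm on 231 and 131: 231 = 1·131 + 100, 131 = 1·100 + 31, 100 = 3·31 + 7, 31 = 4·7 + 3, 7 = 2·3 + 1, 3 = 3·1 + 0.
Back-substituting, 1 = 7 − 2·3 = 7 − 2·(31 − 4·7) = −2·31 + 9·7 = −2·31 + 9·(100 − 3·31) = 9·100 − 29·31 = 9·100 − 29·(131 − 1·100) = −29·131 + 38·100 = −29·131 + 38·(231 − 1·131) = 38·231 − 67·131; that is, 131·(-67) + 231·38 = 1.
Times 162: 131·(-10854) + 231·6156 = 162, so (-10854, 6156) solves it.
Shifting by a multiple of (231, −131) keeps it a solution: m = -10854 + 47·231 = 3, n = 6156 − 47·131 = -1.
Check: 262·3 + 462·(-1) = 786 − 462 = 324. ✓

m = 3, n = -1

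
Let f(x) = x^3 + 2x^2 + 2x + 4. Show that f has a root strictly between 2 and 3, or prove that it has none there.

Evaluate at the endpoints: f(2) = 24, f(3) = 55 — same sign (positive).
f'(x) = 3x^2 + 4x + 2 has discriminant 4² − 4·3·2 = -8 < 0, so f' has no real roots and is positive for every real x.
So f is strictly increasing; between 2 and 3 its values lie between f(2) = 24 and f(3) = 55, all positive. Therefore f has no root in (2, 3).

f has no root in that interval.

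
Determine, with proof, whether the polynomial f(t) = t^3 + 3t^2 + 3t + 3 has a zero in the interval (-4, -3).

No such root exists.

The endpoint values f(-4) = -25 and f(-3) = -6 are both negative. Claim: f(t) < 0 for every t in (-4, -3).
Shift to the endpoint -3: with t = -3 − u (0 < u < 1), one computes f(-3 − u) = -u^3 - 6u^2 - 12u - 6.
The nonzero coefficients here are all negative, so for u > 0 every term is negative (or zero), and the constant term -6 is strictly negative.
So f is strictly negative on (-4, -3); no root exists in the interval.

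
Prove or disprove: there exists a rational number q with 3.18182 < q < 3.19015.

q = 51/16

Multiplying by 16: 16·3.18182 = 50.90912 and 16·3.19015 = 51.04240, so the integer 51 lies strictly between them.
So q = 51/16 works: it is a ratio of integers, and dividing 16·3.18182 < 51 < 16·3.19015 through by 16 gives 3.18182 < 51/16 < 3.19015.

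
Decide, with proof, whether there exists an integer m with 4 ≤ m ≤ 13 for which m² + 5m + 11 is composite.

m = 6

At m = 6: 6² + 5·6 + 11 = 77 = 7·11, which is composite.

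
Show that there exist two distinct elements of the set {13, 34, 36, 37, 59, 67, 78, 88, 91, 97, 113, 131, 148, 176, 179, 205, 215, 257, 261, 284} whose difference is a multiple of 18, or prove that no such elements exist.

The pair (13, 67) works.

Both 13 and 67 leave remainder 13 on division by 18; their difference 54 = 3·18 is a multiple of 18.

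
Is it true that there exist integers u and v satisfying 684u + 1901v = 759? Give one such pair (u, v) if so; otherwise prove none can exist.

Since gcd(684, 1901) = 1, every integer is an integer combination of 684 and 1901.
Run the Euclidean algorithm on 1901 and 684: 1901 = 2·684 + 533, 684 = 1·533 + 151, 533 = 3·151 + 80, 151 = 1·80 + 71, 80 = 1·71 + 9, 71 = 7·9 + 8, 9 = 1·8 + 1, 8 = 8·1 + 0.
Working back up the chain: 1 = 9 − 1·8 = 9 − (71 − 7·9) = −71 + 8·9 = −71 + 8·(80 − 1·71) = 8·80 − 9·71 = 8·80 − 9·(151 − 1·80) = −9·151 + 17·80 = −9·151 + 17·(533 − 3·151) = 17·533 − 60·151 = 17·533 − 60·(684 − 1·533) = −60·684 + 77·533 = −60·684 + 77·(1901 − 2·684) = 77·1901 − 214·684. So 684·(-214) + 1901·77 = 1.
Scaling by 759 gives the particular solution (u, v) = (-162426, 58443).
Adding 86·1901 to u and subtracting 86·684 from v gives the tidier solution (1060, -381).
Check: 684·1060 + 1901·(-381) = 725040 − 724281 = 759. ✓

u = 1060, v = -381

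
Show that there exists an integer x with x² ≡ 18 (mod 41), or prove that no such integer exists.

x = 31 works: 31² = 961, and 961 − 18 = 943 = 23·41.

x = 31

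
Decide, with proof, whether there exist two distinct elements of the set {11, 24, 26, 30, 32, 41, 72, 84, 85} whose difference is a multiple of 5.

11 and 26 are such a pair.

11 mod 5 = 1 and 26 mod 5 = 1, so 26 − 11 = 15 = 3·5.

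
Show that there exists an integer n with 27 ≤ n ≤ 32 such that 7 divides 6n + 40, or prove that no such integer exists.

No such integer n in that range exists.

For n = 27, 28, …, 32 the values of 6n + 40 modulo 7 are 6, 5, 4, 3, 2, 1 respectively.
Since 0 is absent from this list, 7 ∤ 6n + 40 for every n with 27 ≤ n ≤ 32.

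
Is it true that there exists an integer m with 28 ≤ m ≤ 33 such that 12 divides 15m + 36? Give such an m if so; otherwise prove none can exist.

At m = 28 we get 15·28 + 36 = 456, and 456 = 12·38.

m = 28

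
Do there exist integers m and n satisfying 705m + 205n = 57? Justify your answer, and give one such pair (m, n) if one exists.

No, no such integers exist.

gcd(705, 205) = 5, so every integer of the form 705m + 205n is a multiple of 5.
However 57 leaves remainder 2 on division by 5.
Therefore 705m + 205n = 57 has no solution in integers.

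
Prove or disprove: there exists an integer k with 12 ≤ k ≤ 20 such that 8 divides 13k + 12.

k = 12

Try k = 12: 13·12 + 12 = 168 = 21·8, which is divisible by 8.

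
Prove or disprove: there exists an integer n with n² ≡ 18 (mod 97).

n = 55

Take n = 55. Then 55² = 3025 = 31·97 + 18, so 55² ≡ 18 (mod 97).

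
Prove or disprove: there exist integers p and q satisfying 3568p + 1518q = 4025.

Both 3568 and 1518 are divisible by gcd(3568, 1518) = 2, hence so is any combination 3568p + 1518q.
However 4025 leaves remainder 1 on division by 2.
Hence no integers p, q satisfy the equation.

No, no such integers exist.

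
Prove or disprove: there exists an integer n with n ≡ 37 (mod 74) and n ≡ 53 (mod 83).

Since 74 and 83 share no common factor, CRT says the pair of congruences has a solution (unique mod 6142).
Write n = 37 + 74t and require 37 + 74t ≡ 53 (mod 83), i.e. 74t ≡ 16 (mod 83).
Note 74·46 = 3404 ≡ 1 (mod 83) (as 3404 − 1 = 41·83), so 74⁻¹ ≡ 46.
Multiplying by 46: t ≡ 46·16 = 736 ≡ 72 (mod 83).
Taking t = 72 gives n = 37 + 74·72 = 5365.
Check: 5365 mod 74 = 37, 5365 mod 83 = 53. ✓

n = 5365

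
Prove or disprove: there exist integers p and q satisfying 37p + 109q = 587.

37 and 109 are coprime, so 37p + 109q ranges over all of ℤ.
Dividing repeatedly: 109 = 2·37 + 35, 37 = 1·35 + 2, 35 = 17·2 + 1, 2 = 2·1 + 0.
Working back up the chain: 1 = 35 − 17·2 = 35 − 17·(37 − 1·35) = −17·37 + 18·35 = −17·37 + 18·(109 − 2·37) = 18·109 − 53·37. So 37·(-53) + 109·18 = 1.
Multiplying through by 587: p = (-53)·587 = -31111, q = 18·587 = 10566 is a solution.
The general solution is p = -31111 + 109k, q = 10566 − 37k; taking k = 286 gives the smaller pair p = 63, q = -16.
Check: 37·63 + 109·(-16) = 2331 − 1744 = 587. ✓

p = 63, q = -16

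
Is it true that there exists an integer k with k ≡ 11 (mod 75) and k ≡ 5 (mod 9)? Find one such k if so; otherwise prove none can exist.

Here gcd(75, 9) = 3, and both 11 and 5 leave remainder 2 mod 3, so the system is consistent.
List candidates k ≡ 11 (mod 75): 11, 86. Modulo 9 these are 2, 5; 86 gives 5 as required.
Verify: 86 = 1·75 + 11 and 86 = 9·9 + 5. ✓

k = 86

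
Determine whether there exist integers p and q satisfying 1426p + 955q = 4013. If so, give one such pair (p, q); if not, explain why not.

p = 558, q = -829

Since gcd(1426, 955) = 1, every integer is an integer combination of 1426 and 955.
Run the Euclidean algorithm on 1426 and 955: 1426 = 1·955 + 471, 955 = 2·471 + 13, 471 = 36·13 + 3, 13 = 4·3 + 1, 3 = 3·1 + 0.
Back-substituting, 1 = 13 − 4·3 = 13 − 4·(471 − 36·13) = −4·471 + 145·13 = −4·471 + 145·(955 − 2·471) = 145·955 − 294·471 = 145·955 − 294·(1426 − 1·955) = −294·1426 + 439·955; that is, 1426·(-294) + 955·439 = 1.
Times 4013: 1426·(-1179822) + 955·1761707 = 4013, so (-1179822, 1761707) solves it.
Adding 1236·955 to p and subtracting 1236·1426 from q gives the tidier solution (558, -829).
Check: 1426·558 + 955·(-829) = 795708 − 791695 = 4013. ✓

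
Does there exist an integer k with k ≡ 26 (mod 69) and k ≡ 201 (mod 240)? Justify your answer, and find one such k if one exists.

There is no such integer.

gcd(69, 240) = 3. If k ≡ 26 (mod 69) and k ≡ 201 (mod 240), then k ≡ 26 (mod 3) and k ≡ 201 (mod 3).
But 26 mod 3 = 2 while 201 mod 3 = 0, a contradiction.
So no integer satisfies both congruences.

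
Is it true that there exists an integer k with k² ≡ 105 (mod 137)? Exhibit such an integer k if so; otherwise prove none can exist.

k = 70

k = 70 works: 70² = 4900, and 4900 − 105 = 4795 = 35·137.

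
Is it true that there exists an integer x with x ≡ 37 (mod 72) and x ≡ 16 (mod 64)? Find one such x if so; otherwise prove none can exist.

No such integer exists.

gcd(72, 64) = 8. If x ≡ 37 (mod 72) and x ≡ 16 (mod 64), then x ≡ 37 (mod 8) and x ≡ 16 (mod 8).
But 37 mod 8 = 5 while 16 mod 8 = 0, a contradiction.
Therefore no such x exists.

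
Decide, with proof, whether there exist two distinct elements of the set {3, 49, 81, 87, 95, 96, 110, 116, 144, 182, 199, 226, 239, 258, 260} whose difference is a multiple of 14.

The pair (3, 87) works.

3 mod 14 = 3 and 87 mod 14 = 3, so 87 − 3 = 84 = 6·14.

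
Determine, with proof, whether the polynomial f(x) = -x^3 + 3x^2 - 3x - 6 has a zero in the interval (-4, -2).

The endpoint values f(-4) = 118 and f(-2) = 20 are both positive. Claim: f(x) > 0 for every x in (-4, -2).
Shift to the endpoint -2: with x = -2 − u (0 < u < 2), one computes f(-2 − u) = u^3 + 9u^2 + 27u + 20.
All 4 nonzero coefficients of this polynomial in u are positive; hence for u > 0 the value is a sum of positive terms (the constant 20 among them).
So f is strictly positive on (-4, -2); no root exists in the interval.

No such root exists.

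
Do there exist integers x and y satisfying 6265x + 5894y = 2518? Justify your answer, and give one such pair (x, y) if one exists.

No, no such integers exist.

Both 6265 and 5894 are divisible by gcd(6265, 5894) = 7, hence so is any combination 6265x + 5894y.
But 2518 is not a multiple of 7 (it leaves remainder 5).
Hence no integers x, y satisfy the equation.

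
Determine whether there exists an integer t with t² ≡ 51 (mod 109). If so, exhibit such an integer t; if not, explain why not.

No, no such integer exists.

Apply Euler's criterion with the prime 109: 51 is a quadratic residue iff 51^54 ≡ 1 (mod 109), and a non-residue iff it is ≡ −1.
Squaring successively (mod 109): 51^2 = 2601 ≡ 94; 51^4 ≡ 94² = 8836 ≡ 7; 51^8 ≡ 7² = 49 ≡ 49; 51^16 ≡ 49² = 2401 ≡ 3; 51^32 ≡ 3² = 9 ≡ 9.
Since 54 = 32 + 16 + 4 + 2, 51^54 ≡ 9 · 3 · 7 · 94; multiplying out mod 109: 9·3 = 27 ≡ 27, then 27·7 = 189 ≡ 80, then 80·94 = 7520 ≡ 108. Thus 51^54 ≡ 108 ≡ −1 (mod 109).
The value −1 means 51 is a non-residue modulo 109, so t² ≡ 51 (mod 109) is impossible.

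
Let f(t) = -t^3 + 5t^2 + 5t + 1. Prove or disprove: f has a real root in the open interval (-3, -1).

f has no root in that interval.

The endpoint values f(-3) = 58 and f(-1) = 2 are both positive. Claim: f(t) > 0 for every t in (-3, -1).
Shift to the endpoint -1: with t = -1 − u (0 < u < 2), one computes f(-1 − u) = u^3 + 8u^2 + 8u + 2.
All 4 nonzero coefficients of this polynomial in u are positive; hence for u > 0 the value is a sum of positive terms (the constant 2 among them).
So f is strictly positive on (-3, -1); no root exists in the interval.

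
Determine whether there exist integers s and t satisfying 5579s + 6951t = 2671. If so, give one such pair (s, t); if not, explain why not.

Both 5579 and 6951 are divisible by gcd(5579, 6951) = 7, hence so is any combination 5579s + 6951t.
However 2671 leaves remainder 4 on division by 7.
So the equation is unsolvable over ℤ.

No, no such integers exist.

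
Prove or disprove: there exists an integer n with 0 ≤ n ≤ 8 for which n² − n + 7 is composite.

At n = 2: 2² − 2 + 7 = 9 = 3·3, which is composite.

n = 2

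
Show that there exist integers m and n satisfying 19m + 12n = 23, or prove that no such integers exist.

m = 5, n = -6

19 and 12 are coprime, so 19m + 12n ranges over all of ℤ.
Run the Euclidean algorithm on 19 and 12: 19 = 1·12 + 7, 12 = 1·7 + 5, 7 = 1·5 + 2, 5 = 2·2 + 1, 2 = 2·1 + 0.
Unwinding: 1 = 5 − 2·2 = 5 − 2·(7 − 1·5) = −2·7 + 3·5 = −2·7 + 3·(12 − 1·7) = 3·12 − 5·7 = 3·12 − 5·(19 − 1·12) = −5·19 + 8·12, i.e. 19·(-5) + 12·8 = 1.
Times 23: 19·(-115) + 12·184 = 23, so (-115, 184) solves it.
Adding 10·12 to m and subtracting 10·19 from n gives the tidier solution (5, -6).
Check: 19·5 + 12·(-6) = 95 − 72 = 23. ✓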